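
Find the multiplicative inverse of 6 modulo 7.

gcd(7, 6) = 1.
By Bézout, 6×(-1) + 7×(1) = 1.
So 6×-1 ≡ 1 (mod 7), and -1 mod 7 = 6.

6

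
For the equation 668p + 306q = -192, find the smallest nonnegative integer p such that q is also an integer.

84

gcd(668, 306) = 2.
2 divides -192, so solutions exist.
By Bézout, 668*(-71) + 306*(155) = 2.
Scale by -192/2 = -96: (p₀, q₀) = (6816, -14880).
General solution: p = 6816 + 153t, q = -14880 - 334t for integer t.
p ≥ 0: smallest is 6816 mod 153 = 84 (at t = -44), with q = -184.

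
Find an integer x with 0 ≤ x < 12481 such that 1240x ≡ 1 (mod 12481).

gcd(12481, 1240):
  12481 = 10×1240 + 81
  1240 = 15×81 + 25
  81 = 3×25 + 6
  25 = 4×6 + 1
  6 = 6×1
so gcd(12481, 1240) = 1.
Back-substitute for Bézout coefficients:
  1 = 25 - 4×6
  ... = 1240×(2003) + 12481×(-199)
So 1240×2003 ≡ 1 (mod 12481), and 2003 mod 12481 = 2003.

2003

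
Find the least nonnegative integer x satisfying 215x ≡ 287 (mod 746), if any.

671

gcd(746, 215) = 1.
1 divides 287, so solutions exist.
By Bézout, 215*(-229) + 746*(66) = 1.
So 215*(-229) ≡ 1 (mod 746); multiply by 287: x ≡ -65723 (mod 746).
Smallest nonnegative: x = -65723 mod 746 = 671.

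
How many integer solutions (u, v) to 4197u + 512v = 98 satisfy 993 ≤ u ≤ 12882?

gcd(4197, 512) = 1  (4197 = 8*512 + 101, 512 = 5*101 + 7, 101 = 14*7 + 3, 7 = 2*3 + 1, 3 = 3*1).
Back-substituting, 4197*(-147) + 512*(1205) = 1.
Scale by 98: particular solution (-14406, 118090); reduce u mod 512: (442, -3623).
General solution: u = 442 + 512t, v = -3623 - 4197t for integer t.
993 ≤ 442 + 512t ≤ 12882 gives t ∈ [2, 24], which is 23 values.

23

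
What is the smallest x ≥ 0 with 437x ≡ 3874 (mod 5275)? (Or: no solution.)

gcd(5275, 437) = 1.
1 divides 3874, so solutions exist.
By Bézout, 437×(-1702) + 5275×(141) = 1.
So 437×(-1702) ≡ 1 (mod 5275); multiply by 3874: x ≡ -6593548 (mod 5275).
Smallest nonnegative: x = -6593548 mod 5275 = 202.

202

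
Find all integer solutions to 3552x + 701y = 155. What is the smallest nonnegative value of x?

406

gcd(3552, 701):
  3552 = 5·701 + 47
  701 = 14·47 + 43
  47 = 1·43 + 4
  43 = 10·4 + 3
  4 = 1·3 + 1
  3 = 3·1
so gcd(3552, 701) = 1.
1 divides 155, so solutions exist.
Back-substitute for Bézout coefficients:
  1 = 4 - 1·3
  ... = 3552·(179) + 701·(-907)
Scale by 155/1 = 155: (x₀, y₀) = (27745, -140585).
General solution: x = 27745 + 701t, y = -140585 - 3552t for integer t.
x ≥ 0: smallest is 27745 mod 701 = 406 (at t = -39), with y = -2057.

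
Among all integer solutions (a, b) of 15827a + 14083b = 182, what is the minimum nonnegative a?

3214

gcd(15827, 14083) = 1.
1 divides 182, so solutions exist.
By Bézout, 15827×(1720) + 14083×(-1933) = 1.
Scale by 182/1 = 182: (a₀, b₀) = (313040, -351806).
General solution: a = 313040 + 14083t, b = -351806 - 15827t for integer t.
a ≥ 0: smallest is 313040 mod 14083 = 3214 (at t = -22), with b = -3612.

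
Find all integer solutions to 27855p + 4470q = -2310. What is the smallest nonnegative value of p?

28

gcd(27855, 4470):
  27855 = 6·4470 + 1035
  4470 = 4·1035 + 330
  1035 = 3·330 + 45
  330 = 7·45 + 15
  45 = 3·15
so gcd(27855, 4470) = 15.
15 divides -2310, so solutions exist.
Back-substitute for Bézout coefficients:
  15 = 330 - 7·45
  ... = 27855·(-95) + 4470·(592)
Scale by -2310/15 = -154: (p₀, q₀) = (14630, -91168).
General solution: p = 14630 + 298t, q = -91168 - 1857t for integer t.
p ≥ 0: smallest is 14630 mod 298 = 28 (at t = -49), with q = -175.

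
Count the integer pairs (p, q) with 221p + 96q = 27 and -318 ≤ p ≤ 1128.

gcd(221, 96) = 1.
By Bézout, 221·(-43) + 96·(99) = 1.
Particular solution: (87, -200).
General solution: p = 87 + 96t, q = -200 - 221t for integer t.
-318 ≤ 87 + 96t ≤ 1128 gives t ∈ [-4, 10], which is 15 values.

15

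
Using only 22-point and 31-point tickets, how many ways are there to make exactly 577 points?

Need nonnegative integers with 22j + 31k = 577.
gcd(22, 31) = 1, and 22·(-7) + 31·(5) = 1.
So (j₀, k₀) = (-4039, 2885); general j = -4039 + 31t, k = 2885 - 22t.
j ≥ 0 ⇒ t ≥ 131; k ≥ 0 ⇒ t ≤ 131. That's 1 value of t.

1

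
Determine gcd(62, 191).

gcd(191, 62):
  191 = 3*62 + 5
  62 = 12*5 + 2
  5 = 2*2 + 1
  2 = 2*1
so gcd(191, 62) = 1.

1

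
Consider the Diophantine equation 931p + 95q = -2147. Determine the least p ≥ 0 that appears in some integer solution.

3

gcd(931, 95) = 19.
19 divides -2147, so solutions exist.
By Bézout, 931·(-1) + 95·(10) = 19.
Scale by -2147/19 = -113: (p₀, q₀) = (113, -1130).
General solution: p = 113 + 5t, q = -1130 - 49t for integer t.
p ≥ 0: smallest is 113 mod 5 = 3 (at t = -22), with q = -52.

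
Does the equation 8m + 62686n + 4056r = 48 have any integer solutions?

gcd(62686, 8):
  62686 = 7835*8 + 6
  8 = 1*6 + 2
  6 = 3*2
so gcd(62686, 8) = 2.
gcd(2, 4056) = 2.
2 divides 48, so integer solutions exist.

yes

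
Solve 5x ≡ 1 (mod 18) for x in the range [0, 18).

gcd(18, 5):
  18 = 3*5 + 3
  5 = 1*3 + 2
  3 = 1*2 + 1
  2 = 2*1
so gcd(18, 5) = 1.
Back-substitute for Bézout coefficients:
  1 = 3 - 1*2
  ... = 5*(-7) + 18*(2)
So 5*-7 ≡ 1 (mod 18), and -7 mod 18 = 11.

11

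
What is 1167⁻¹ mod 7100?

gcd(7100, 1167) = 1.
By Bézout, 1167*(-797) + 7100*(131) = 1.
So 1167*-797 ≡ 1 (mod 7100), and -797 mod 7100 = 6303.

6303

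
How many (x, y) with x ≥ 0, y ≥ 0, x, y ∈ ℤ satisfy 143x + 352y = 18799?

5

gcd(352, 143) = 11.
By Bézout, 143×(5) + 352×(-2) = 11.
One solution: (1, 53).
General: x = 1 + 32t, y = 53 - 13t.
x ≥ 0 ⇒ t ≥ 0; y ≥ 0 ⇒ t ≤ 4. So t ∈ [0, 4]: 5 solutions.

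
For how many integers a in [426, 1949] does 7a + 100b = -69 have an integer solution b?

16

gcd(100, 7):
  100 = 14·7 + 2
  7 = 3·2 + 1
  2 = 2·1
so gcd(100, 7) = 1.
Back-substitute for Bézout coefficients:
  1 = 7 - 3·2
  ... = 7·(43) + 100·(-3)
Scale by -69: particular solution (-2967, 207); reduce a mod 100: (33, -3).
General solution: a = 33 + 100t, b = -3 - 7t for integer t.
426 ≤ 33 + 100t ≤ 1949 gives t ∈ [4, 19], which is 16 values.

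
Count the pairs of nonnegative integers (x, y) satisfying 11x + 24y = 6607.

25

gcd(24, 11) = 1.
By Bézout, 11·(11) + 24·(-5) = 1.
One solution: (5, 273).
General: x = 5 + 24t, y = 273 - 11t.
x ≥ 0 ⇒ t ≥ 0; y ≥ 0 ⇒ t ≤ 24. So t ∈ [0, 24]: 25 solutions.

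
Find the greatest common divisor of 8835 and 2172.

gcd(8835, 2172) = 3  (8835 = 4·2172 + 147, 2172 = 14·147 + 114, 147 = 1·114 + 33, 114 = 3·33 + 15, 33 = 2·15 + 3, 15 = 5·3).

3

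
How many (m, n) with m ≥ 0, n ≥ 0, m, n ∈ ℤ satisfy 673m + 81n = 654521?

gcd(673, 81) = 1.
By Bézout, 673·(13) + 81·(-108) = 1.
One solution: (47, 7690).
General: m = 47 + 81t, n = 7690 - 673t.
m ≥ 0 ⇒ t ≥ 0; n ≥ 0 ⇒ t ≤ 11. So t ∈ [0, 11]: 12 solutions.

12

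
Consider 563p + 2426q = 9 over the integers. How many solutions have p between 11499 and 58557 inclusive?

20

gcd(2426, 563) = 1  (2426 = 4×563 + 174, 563 = 3×174 + 41, 174 = 4×41 + 10, 41 = 4×10 + 1, 10 = 10×1).
Back-substituting, 563×(237) + 2426×(-55) = 1.
Scale by 9: particular solution (2133, -495); reduce p mod 2426: (2133, -495).
General solution: p = 2133 + 2426t, q = -495 - 563t for integer t.
11499 ≤ 2133 + 2426t ≤ 58557 gives t ∈ [4, 23], which is 20 values.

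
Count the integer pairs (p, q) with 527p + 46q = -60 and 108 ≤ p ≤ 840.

gcd(527, 46) = 1  (527 = 11·46 + 21, 46 = 2·21 + 4, 21 = 5·4 + 1, 4 = 4·1).
Back-substituting, 527·(11) + 46·(-126) = 1.
Scale by -60: particular solution (-660, 7560); reduce p mod 46: (30, -345).
General solution: p = 30 + 46t, q = -345 - 527t for integer t.
108 ≤ 30 + 46t ≤ 840 gives t ∈ [2, 17], which is 16 values.

16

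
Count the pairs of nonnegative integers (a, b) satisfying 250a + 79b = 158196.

gcd(250, 79):
  250 = 3×79 + 13
  79 = 6×13 + 1
  13 = 13×1
so gcd(250, 79) = 1.
Back-substitute for Bézout coefficients:
  1 = 79 - 6×13
  ... = 250×(-6) + 79×(19)
Scale by 158196: one solution is (-949176, 3005724). Reduce a mod 79: (9, 1974).
General: a = 9 + 79t, b = 1974 - 250t.
a ≥ 0 ⇒ t ≥ 0; b ≥ 0 ⇒ t ≤ 7. So t ∈ [0, 7]: 8 solutions.

8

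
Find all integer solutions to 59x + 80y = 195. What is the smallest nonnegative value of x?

gcd(80, 59):
  80 = 1*59 + 21
  59 = 2*21 + 17
  21 = 1*17 + 4
  17 = 4*4 + 1
  4 = 4*1
so gcd(80, 59) = 1.
1 divides 195, so solutions exist.
Back-substitute for Bézout coefficients:
  1 = 17 - 4*4
  ... = 59*(19) + 80*(-14)
Scale by 195/1 = 195: (x₀, y₀) = (3705, -2730).
General solution: x = 3705 + 80t, y = -2730 - 59t for integer t.
x ≥ 0: smallest is 3705 mod 80 = 25 (at t = -46), with y = -16.

25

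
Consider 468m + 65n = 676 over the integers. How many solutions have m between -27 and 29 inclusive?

11

gcd(468, 65) = 13  (468 = 7×65 + 13, 65 = 5×13).
Back-substituting, 468×(1) + 65×(-7) = 13.
Scale by 52: particular solution (52, -364); reduce m mod 5: (2, -4).
General solution: m = 2 + 5t, n = -4 - 36t for integer t.
-27 ≤ 2 + 5t ≤ 29 gives t ∈ [-5, 5], which is 11 values.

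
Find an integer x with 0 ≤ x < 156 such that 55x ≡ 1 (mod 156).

gcd(156, 55):
  156 = 2×55 + 46
  55 = 1×46 + 9
  46 = 5×9 + 1
  9 = 9×1
so gcd(156, 55) = 1.
Back-substitute for Bézout coefficients:
  1 = 46 - 5×9
  ... = 55×(-17) + 156×(6)
So 55×-17 ≡ 1 (mod 156), and -17 mod 156 = 139.

139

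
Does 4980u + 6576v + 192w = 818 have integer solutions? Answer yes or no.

no

gcd(6576, 4980) = 12.
gcd(12, 192) = 12.
12 does not divide 818 (remainder 2), so no integer solutions.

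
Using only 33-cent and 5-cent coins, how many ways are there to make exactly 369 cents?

Need nonnegative integers with 33j + 5k = 369.
gcd(33, 5) = 1, and 33·(2) + 5·(-13) = 1.
So (j₀, k₀) = (738, -4797); general j = 738 + 5t, k = -4797 - 33t.
j ≥ 0 ⇒ t ≥ -147; k ≥ 0 ⇒ t ≤ -146. That's 2 values of t.

2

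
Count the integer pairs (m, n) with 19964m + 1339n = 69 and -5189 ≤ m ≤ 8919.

gcd(19964, 1339) = 1  (19964 = 14×1339 + 1218, 1339 = 1×1218 + 121, 1218 = 10×121 + 8, 121 = 15×8 + 1, 8 = 8×1).
Back-substituting, 19964×(-166) + 1339×(2475) = 1.
Scale by 69: particular solution (-11454, 170775); reduce m mod 1339: (597, -8901).
General solution: m = 597 + 1339t, n = -8901 - 19964t for integer t.
-5189 ≤ 597 + 1339t ≤ 8919 gives t ∈ [-4, 6], which is 11 values.

11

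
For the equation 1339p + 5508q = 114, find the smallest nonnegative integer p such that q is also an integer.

1374

gcd(5508, 1339):
  5508 = 4×1339 + 152
  1339 = 8×152 + 123
  152 = 1×123 + 29
  123 = 4×29 + 7
  29 = 4×7 + 1
  7 = 7×1
so gcd(5508, 1339) = 1.
1 divides 114, so solutions exist.
Back-substitute for Bézout coefficients:
  1 = 29 - 4×7
  ... = 1339×(-761) + 5508×(185)
Scale by 114/1 = 114: (p₀, q₀) = (-86754, 21090).
General solution: p = -86754 + 5508t, q = 21090 - 1339t for integer t.
p ≥ 0: smallest is -86754 mod 5508 = 1374 (at t = 16), with q = -334.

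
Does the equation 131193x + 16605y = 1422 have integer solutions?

gcd(131193, 16605) = 27  (131193 = 7×16605 + 14958, 16605 = 1×14958 + 1647, 14958 = 9×1647 + 135, 1647 = 12×135 + 27, 135 = 5×27).
27 does not divide 1422 (remainder 18), so no integer solutions.

no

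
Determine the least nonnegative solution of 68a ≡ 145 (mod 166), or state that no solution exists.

gcd(166, 68) = 2  (166 = 2*68 + 30, 68 = 2*30 + 8, 30 = 3*8 + 6, 8 = 1*6 + 2, 6 = 3*2).
2 does not divide 145, so the congruence has no solution.

no solution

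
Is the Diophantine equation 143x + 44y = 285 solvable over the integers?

no

gcd(143, 44) = 11  (143 = 3×44 + 11, 44 = 4×11).
11 does not divide 285 (remainder 10), so no integer solutions.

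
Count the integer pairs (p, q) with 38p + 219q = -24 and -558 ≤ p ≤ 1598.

gcd(219, 38) = 1.
By Bézout, 38×(98) + 219×(-17) = 1.
Particular solution: (57, -10).
General solution: p = 57 + 219t, q = -10 - 38t for integer t.
-558 ≤ 57 + 219t ≤ 1598 gives t ∈ [-2, 7], which is 10 values.

10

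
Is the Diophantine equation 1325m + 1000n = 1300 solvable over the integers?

yes

gcd(1325, 1000) = 25  (1325 = 1×1000 + 325, 1000 = 3×325 + 25, 325 = 13×25).
25 divides 1300, so integer solutions exist.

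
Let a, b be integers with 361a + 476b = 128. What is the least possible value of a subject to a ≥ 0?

32

gcd(476, 361):
  476 = 1*361 + 115
  361 = 3*115 + 16
  115 = 7*16 + 3
  16 = 5*3 + 1
  3 = 3*1
so gcd(476, 361) = 1.
1 divides 128, so solutions exist.
Back-substitute for Bézout coefficients:
  1 = 16 - 5*3
  ... = 361*(149) + 476*(-113)
Scale by 128/1 = 128: (a₀, b₀) = (19072, -14464).
General solution: a = 19072 + 476t, b = -14464 - 361t for integer t.
a ≥ 0: smallest is 19072 mod 476 = 32 (at t = -40), with b = -24.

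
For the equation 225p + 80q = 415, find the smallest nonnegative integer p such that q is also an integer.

15

gcd(225, 80):
  225 = 2·80 + 65
  80 = 1·65 + 15
  65 = 4·15 + 5
  15 = 3·5
so gcd(225, 80) = 5.
5 divides 415, so solutions exist.
Back-substitute for Bézout coefficients:
  5 = 65 - 4·15
  ... = 225·(5) + 80·(-14)
Scale by 415/5 = 83: (p₀, q₀) = (415, -1162).
General solution: p = 415 + 16t, q = -1162 - 45t for integer t.
p ≥ 0: smallest is 415 mod 16 = 15 (at t = -25), with q = -37.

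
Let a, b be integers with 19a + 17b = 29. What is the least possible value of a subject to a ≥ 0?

6

gcd(19, 17):
  19 = 1×17 + 2
  17 = 8×2 + 1
  2 = 2×1
so gcd(19, 17) = 1.
1 divides 29, so solutions exist.
Back-substitute for Bézout coefficients:
  1 = 17 - 8×2
  ... = 19×(-8) + 17×(9)
Scale by 29/1 = 29: (a₀, b₀) = (-232, 261).
General solution: a = -232 + 17t, b = 261 - 19t for integer t.
a ≥ 0: smallest is -232 mod 17 = 6 (at t = 14), with b = -5.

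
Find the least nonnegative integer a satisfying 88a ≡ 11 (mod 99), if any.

gcd(99, 88):
  99 = 1·88 + 11
  88 = 8·11
so gcd(99, 88) = 11.
11 divides 11, so solutions exist.
Back-substitute for Bézout coefficients:
  11 = 99 - 1·88
  ... = 88·(-1) + 99·(1)
So 88·(-1) ≡ 11 (mod 99); multiply by 1: a ≡ -1 (mod 9).
Smallest nonnegative: a = -1 mod 9 = 8.

8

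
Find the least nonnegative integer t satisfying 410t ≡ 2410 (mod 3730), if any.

gcd(3730, 410):
  3730 = 9*410 + 40
  410 = 10*40 + 10
  40 = 4*10
so gcd(3730, 410) = 10.
10 divides 2410, so solutions exist.
Back-substitute for Bézout coefficients:
  10 = 410 - 10*40
  ... = 410*(91) + 3730*(-10)
So 410*(91) ≡ 10 (mod 3730); multiply by 241: t ≡ 21931 (mod 373).
Smallest nonnegative: t = 21931 mod 373 = 297.

297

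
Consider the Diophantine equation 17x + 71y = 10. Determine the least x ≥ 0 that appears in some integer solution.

34

gcd(71, 17):
  71 = 4*17 + 3
  17 = 5*3 + 2
  3 = 1*2 + 1
  2 = 2*1
so gcd(71, 17) = 1.
1 divides 10, so solutions exist.
Back-substitute for Bézout coefficients:
  1 = 3 - 1*2
  ... = 17*(-25) + 71*(6)
Scale by 10/1 = 10: (x₀, y₀) = (-250, 60).
General solution: x = -250 + 71t, y = 60 - 17t for integer t.
x ≥ 0: smallest is -250 mod 71 = 34 (at t = 4), with y = -8.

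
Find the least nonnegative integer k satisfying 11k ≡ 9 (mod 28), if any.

gcd(28, 11):
  28 = 2×11 + 6
  11 = 1×6 + 5
  6 = 1×5 + 1
  5 = 5×1
so gcd(28, 11) = 1.
1 divides 9, so solutions exist.
Back-substitute for Bézout coefficients:
  1 = 6 - 1×5
  ... = 11×(-5) + 28×(2)
So 11×(-5) ≡ 1 (mod 28); multiply by 9: k ≡ -45 (mod 28).
Smallest nonnegative: k = -45 mod 28 = 11.

11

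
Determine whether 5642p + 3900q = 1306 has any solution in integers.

gcd(5642, 3900) = 26  (5642 = 1*3900 + 1742, 3900 = 2*1742 + 416, 1742 = 4*416 + 78, 416 = 5*78 + 26, 78 = 3*26).
26 does not divide 1306 (remainder 6), so no integer solutions.

no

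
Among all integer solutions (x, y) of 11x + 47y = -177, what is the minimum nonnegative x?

1

gcd(47, 11):
  47 = 4·11 + 3
  11 = 3·3 + 2
  3 = 1·2 + 1
  2 = 2·1
so gcd(47, 11) = 1.
1 divides -177, so solutions exist.
Back-substitute for Bézout coefficients:
  1 = 3 - 1·2
  ... = 11·(-17) + 47·(4)
Scale by -177/1 = -177: (x₀, y₀) = (3009, -708).
General solution: x = 3009 + 47t, y = -708 - 11t for integer t.
x ≥ 0: smallest is 3009 mod 47 = 1 (at t = -64), with y = -4.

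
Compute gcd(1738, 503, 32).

1

gcd(1738, 503) = 1.
gcd(1, 32) = 1.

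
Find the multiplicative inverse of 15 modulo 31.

gcd(31, 15):
  31 = 2×15 + 1
  15 = 15×1
so gcd(31, 15) = 1.
Back-substitute for Bézout coefficients:
  1 = 31 - 2×15
  ... = 15×(-2) + 31×(1)
So 15×-2 ≡ 1 (mod 31), and -2 mod 31 = 29.

29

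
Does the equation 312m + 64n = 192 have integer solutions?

gcd(312, 64) = 8.
8 divides 192, so integer solutions exist.

yes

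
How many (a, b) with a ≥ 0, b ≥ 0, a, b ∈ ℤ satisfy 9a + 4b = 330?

9

gcd(9, 4):
  9 = 2·4 + 1
  4 = 4·1
so gcd(9, 4) = 1.
Back-substitute for Bézout coefficients:
  1 = 9 - 2·4
  ... = 9·(1) + 4·(-2)
Scale by 330: one solution is (330, -660). Reduce a mod 4: (2, 78).
General: a = 2 + 4t, b = 78 - 9t.
a ≥ 0 ⇒ t ≥ 0; b ≥ 0 ⇒ t ≤ 8. So t ∈ [0, 8]: 9 solutions.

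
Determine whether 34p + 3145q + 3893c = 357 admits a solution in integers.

yes

gcd(3145, 34) = 17  (3145 = 92*34 + 17, 34 = 2*17).
gcd(17, 3893) = 17.
17 divides 357, so integer solutions exist.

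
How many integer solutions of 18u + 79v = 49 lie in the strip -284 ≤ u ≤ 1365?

21

gcd(79, 18):
  79 = 4*18 + 7
  18 = 2*7 + 4
  7 = 1*4 + 3
  4 = 1*3 + 1
  3 = 3*1
so gcd(79, 18) = 1.
Back-substitute for Bézout coefficients:
  1 = 4 - 1*3
  ... = 18*(22) + 79*(-5)
Scale by 49: particular solution (1078, -245); reduce u mod 79: (51, -11).
General solution: u = 51 + 79t, v = -11 - 18t for integer t.
-284 ≤ 51 + 79t ≤ 1365 gives t ∈ [-4, 16], which is 21 values.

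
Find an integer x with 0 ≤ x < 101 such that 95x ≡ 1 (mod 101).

84

gcd(101, 95) = 1  (101 = 1*95 + 6, 95 = 15*6 + 5, 6 = 1*5 + 1, 5 = 5*1).
Back-substituting, 95*(-17) + 101*(16) = 1.
So 95*-17 ≡ 1 (mod 101), and -17 mod 101 = 84.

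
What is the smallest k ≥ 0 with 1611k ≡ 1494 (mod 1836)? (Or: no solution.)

26

gcd(1836, 1611) = 9.
9 divides 1494, so solutions exist.
By Bézout, 1611·(-49) + 1836·(43) = 9.
So 1611·(-49) ≡ 9 (mod 1836); multiply by 166: k ≡ -8134 (mod 204).
Smallest nonnegative: k = -8134 mod 204 = 26.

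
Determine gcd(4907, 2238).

1

gcd(4907, 2238):
  4907 = 2*2238 + 431
  2238 = 5*431 + 83
  431 = 5*83 + 16
  83 = 5*16 + 3
  16 = 5*3 + 1
  3 = 3*1
so gcd(4907, 2238) = 1.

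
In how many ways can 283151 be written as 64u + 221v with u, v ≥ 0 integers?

gcd(221, 64):
  221 = 3*64 + 29
  64 = 2*29 + 6
  29 = 4*6 + 5
  6 = 1*5 + 1
  5 = 5*1
so gcd(221, 64) = 1.
Back-substitute for Bézout coefficients:
  1 = 6 - 1*5
  ... = 64*(38) + 221*(-11)
Scale by 283151: one solution is (10759738, -3114661). Reduce u mod 221: (132, 1243).
General: u = 132 + 221t, v = 1243 - 64t.
u ≥ 0 ⇒ t ≥ 0; v ≥ 0 ⇒ t ≤ 19. So t ∈ [0, 19]: 20 solutions.

20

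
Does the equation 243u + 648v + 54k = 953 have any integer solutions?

gcd(648, 243) = 81  (648 = 2×243 + 162, 243 = 1×162 + 81, 162 = 2×81).
gcd(81, 54) = 27.
27 does not divide 953 (remainder 8), so no integer solutions.

no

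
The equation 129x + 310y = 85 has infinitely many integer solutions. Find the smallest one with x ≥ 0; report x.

265

gcd(310, 129) = 1  (310 = 2·129 + 52, 129 = 2·52 + 25, 52 = 2·25 + 2, 25 = 12·2 + 1, 2 = 2·1).
1 divides 85, so solutions exist.
Back-substituting, 129·(149) + 310·(-62) = 1.
Scale by 85/1 = 85: (x₀, y₀) = (12665, -5270).
General solution: x = 12665 + 310t, y = -5270 - 129t for integer t.
x ≥ 0: smallest is 12665 mod 310 = 265 (at t = -40), with y = -110.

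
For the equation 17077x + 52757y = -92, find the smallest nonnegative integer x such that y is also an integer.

gcd(52757, 17077):
  52757 = 3*17077 + 1526
  17077 = 11*1526 + 291
  1526 = 5*291 + 71
  291 = 4*71 + 7
  71 = 10*7 + 1
  7 = 7*1
so gcd(52757, 17077) = 1.
1 divides -92, so solutions exist.
Back-substitute for Bézout coefficients:
  1 = 71 - 10*7
  ... = 17077*(-7433) + 52757*(2406)
Scale by -92/1 = -92: (x₀, y₀) = (683836, -221352).
General solution: x = 683836 + 52757t, y = -221352 - 17077t for integer t.
x ≥ 0: smallest is 683836 mod 52757 = 50752 (at t = -12), with y = -16428.

50752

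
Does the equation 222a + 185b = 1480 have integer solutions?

gcd(222, 185) = 37.
37 divides 1480, so integer solutions exist.

yes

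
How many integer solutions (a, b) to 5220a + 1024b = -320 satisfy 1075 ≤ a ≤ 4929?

15

gcd(5220, 1024) = 4  (5220 = 5*1024 + 100, 1024 = 10*100 + 24, 100 = 4*24 + 4, 24 = 6*4).
Back-substituting, 5220*(41) + 1024*(-209) = 4.
Scale by -80: particular solution (-3280, 16720); reduce a mod 256: (48, -245).
General solution: a = 48 + 256t, b = -245 - 1305t for integer t.
1075 ≤ 48 + 256t ≤ 4929 gives t ∈ [5, 19], which is 15 values.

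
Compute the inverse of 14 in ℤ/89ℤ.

70

gcd(89, 14):
  89 = 6·14 + 5
  14 = 2·5 + 4
  5 = 1·4 + 1
  4 = 4·1
so gcd(89, 14) = 1.
Back-substitute for Bézout coefficients:
  1 = 5 - 1·4
  ... = 14·(-19) + 89·(3)
So 14·-19 ≡ 1 (mod 89), and -19 mod 89 = 70.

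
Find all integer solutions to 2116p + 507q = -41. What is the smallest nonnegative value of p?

gcd(2116, 507):
  2116 = 4×507 + 88
  507 = 5×88 + 67
  88 = 1×67 + 21
  67 = 3×21 + 4
  21 = 5×4 + 1
  4 = 4×1
so gcd(2116, 507) = 1.
1 divides -41, so solutions exist.
Back-substitute for Bézout coefficients:
  1 = 21 - 5×4
  ... = 2116×(121) + 507×(-505)
Scale by -41/1 = -41: (p₀, q₀) = (-4961, 20705).
General solution: p = -4961 + 507t, q = 20705 - 2116t for integer t.
p ≥ 0: smallest is -4961 mod 507 = 109 (at t = 10), with q = -455.

109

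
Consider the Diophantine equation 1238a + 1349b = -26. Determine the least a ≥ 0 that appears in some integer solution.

gcd(1349, 1238):
  1349 = 1*1238 + 111
  1238 = 11*111 + 17
  111 = 6*17 + 9
  17 = 1*9 + 8
  9 = 1*8 + 1
  8 = 8*1
so gcd(1349, 1238) = 1.
1 divides -26, so solutions exist.
Back-substitute for Bézout coefficients:
  1 = 9 - 1*8
  ... = 1238*(-158) + 1349*(145)
Scale by -26/1 = -26: (a₀, b₀) = (4108, -3770).
General solution: a = 4108 + 1349t, b = -3770 - 1238t for integer t.
a ≥ 0: smallest is 4108 mod 1349 = 61 (at t = -3), with b = -56.

61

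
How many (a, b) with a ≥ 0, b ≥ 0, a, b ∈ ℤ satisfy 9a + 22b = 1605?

8

gcd(22, 9) = 1.
By Bézout, 9*(5) + 22*(-2) = 1.
One solution: (17, 66).
General: a = 17 + 22t, b = 66 - 9t.
a ≥ 0 ⇒ t ≥ 0; b ≥ 0 ⇒ t ≤ 7. So t ∈ [0, 7]: 8 solutions.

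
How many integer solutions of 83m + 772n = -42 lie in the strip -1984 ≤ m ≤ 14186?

gcd(772, 83) = 1  (772 = 9·83 + 25, 83 = 3·25 + 8, 25 = 3·8 + 1, 8 = 8·1).
Back-substituting, 83·(-93) + 772·(10) = 1.
Scale by -42: particular solution (3906, -420); reduce m mod 772: (46, -5).
General solution: m = 46 + 772t, n = -5 - 83t for integer t.
-1984 ≤ 46 + 772t ≤ 14186 gives t ∈ [-2, 18], which is 21 values.

21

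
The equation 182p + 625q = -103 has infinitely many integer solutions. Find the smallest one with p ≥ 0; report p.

gcd(625, 182):
  625 = 3*182 + 79
  182 = 2*79 + 24
  79 = 3*24 + 7
  24 = 3*7 + 3
  7 = 2*3 + 1
  3 = 3*1
so gcd(625, 182) = 1.
1 divides -103, so solutions exist.
Back-substitute for Bézout coefficients:
  1 = 7 - 2*3
  ... = 182*(-182) + 625*(53)
Scale by -103/1 = -103: (p₀, q₀) = (18746, -5459).
General solution: p = 18746 + 625t, q = -5459 - 182t for integer t.
p ≥ 0: smallest is 18746 mod 625 = 621 (at t = -29), with q = -181.

621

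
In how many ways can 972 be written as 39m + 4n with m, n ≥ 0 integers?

7

gcd(39, 4):
  39 = 9×4 + 3
  4 = 1×3 + 1
  3 = 3×1
so gcd(39, 4) = 1.
Back-substitute for Bézout coefficients:
  1 = 4 - 1×3
  ... = 39×(-1) + 4×(10)
Scale by 972: one solution is (-972, 9720). Reduce m mod 4: (0, 243).
General: m = 0 + 4t, n = 243 - 39t.
m ≥ 0 ⇒ t ≥ 0; n ≥ 0 ⇒ t ≤ 6. So t ∈ [0, 6]: 7 solutions.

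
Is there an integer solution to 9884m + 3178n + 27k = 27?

gcd(9884, 3178):
  9884 = 3×3178 + 350
  3178 = 9×350 + 28
  350 = 12×28 + 14
  28 = 2×14
so gcd(9884, 3178) = 14.
gcd(14, 27) = 1.
1 divides 27, so integer solutions exist.

yes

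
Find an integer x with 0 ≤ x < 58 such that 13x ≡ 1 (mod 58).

9

gcd(58, 13) = 1  (58 = 4*13 + 6, 13 = 2*6 + 1, 6 = 6*1).
Back-substituting, 13*(9) + 58*(-2) = 1.
So 13*9 ≡ 1 (mod 58), and 9 mod 58 = 9.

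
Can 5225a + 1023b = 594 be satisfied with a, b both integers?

yes

gcd(5225, 1023) = 11.
11 divides 594, so integer solutions exist.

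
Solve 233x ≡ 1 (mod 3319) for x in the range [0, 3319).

1339

gcd(3319, 233):
  3319 = 14×233 + 57
  233 = 4×57 + 5
  57 = 11×5 + 2
  5 = 2×2 + 1
  2 = 2×1
so gcd(3319, 233) = 1.
Back-substitute for Bézout coefficients:
  1 = 5 - 2×2
  ... = 233×(1339) + 3319×(-94)
So 233×1339 ≡ 1 (mod 3319), and 1339 mod 3319 = 1339.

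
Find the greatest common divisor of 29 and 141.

1

gcd(141, 29) = 1  (141 = 4*29 + 25, 29 = 1*25 + 4, 25 = 6*4 + 1, 4 = 4*1).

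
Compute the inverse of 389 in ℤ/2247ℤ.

1808

gcd(2247, 389) = 1  (2247 = 5·389 + 302, 389 = 1·302 + 87, 302 = 3·87 + 41, 87 = 2·41 + 5, 41 = 8·5 + 1, 5 = 5·1).
Back-substituting, 389·(-439) + 2247·(76) = 1.
So 389·-439 ≡ 1 (mod 2247), and -439 mod 2247 = 1808.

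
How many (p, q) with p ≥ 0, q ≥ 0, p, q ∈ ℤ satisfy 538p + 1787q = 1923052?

2

gcd(1787, 538):
  1787 = 3·538 + 173
  538 = 3·173 + 19
  173 = 9·19 + 2
  19 = 9·2 + 1
  2 = 2·1
so gcd(1787, 538) = 1.
Back-substitute for Bézout coefficients:
  1 = 19 - 9·2
  ... = 538·(847) + 1787·(-255)
Scale by 1923052: one solution is (1628825044, -490378260). Reduce p mod 1787: (1349, 670).
General: p = 1349 + 1787t, q = 670 - 538t.
p ≥ 0 ⇒ t ≥ 0; q ≥ 0 ⇒ t ≤ 1. So t ∈ [0, 1]: 2 solutions.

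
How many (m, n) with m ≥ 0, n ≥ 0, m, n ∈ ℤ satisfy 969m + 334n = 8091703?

25

gcd(969, 334):
  969 = 2*334 + 301
  334 = 1*301 + 33
  301 = 9*33 + 4
  33 = 8*4 + 1
  4 = 4*1
so gcd(969, 334) = 1.
Back-substitute for Bézout coefficients:
  1 = 33 - 8*4
  ... = 969*(-81) + 334*(235)
Scale by 8091703: one solution is (-655427943, 1901550205). Reduce m mod 334: (297, 23365).
General: m = 297 + 334t, n = 23365 - 969t.
m ≥ 0 ⇒ t ≥ 0; n ≥ 0 ⇒ t ≤ 24. So t ∈ [0, 24]: 25 solutions.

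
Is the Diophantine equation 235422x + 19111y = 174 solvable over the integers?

gcd(235422, 19111) = 29  (235422 = 12·19111 + 6090, 19111 = 3·6090 + 841, 6090 = 7·841 + 203, 841 = 4·203 + 29, 203 = 7·29).
29 divides 174, so integer solutions exist.

yes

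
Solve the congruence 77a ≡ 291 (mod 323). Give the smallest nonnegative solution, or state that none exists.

gcd(323, 77):
  323 = 4·77 + 15
  77 = 5·15 + 2
  15 = 7·2 + 1
  2 = 2·1
so gcd(323, 77) = 1.
1 divides 291, so solutions exist.
Back-substitute for Bézout coefficients:
  1 = 15 - 7·2
  ... = 77·(-151) + 323·(36)
So 77·(-151) ≡ 1 (mod 323); multiply by 291: a ≡ -43941 (mod 323).
Smallest nonnegative: a = -43941 mod 323 = 310.

310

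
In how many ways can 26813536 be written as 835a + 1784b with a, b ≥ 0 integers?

gcd(1784, 835):
  1784 = 2*835 + 114
  835 = 7*114 + 37
  114 = 3*37 + 3
  37 = 12*3 + 1
  3 = 3*1
so gcd(1784, 835) = 1.
Back-substitute for Bézout coefficients:
  1 = 37 - 12*3
  ... = 835*(579) + 1784*(-271)
Scale by 26813536: one solution is (15525037344, -7266468256). Reduce a mod 1784: (344, 14869).
General: a = 344 + 1784t, b = 14869 - 835t.
a ≥ 0 ⇒ t ≥ 0; b ≥ 0 ⇒ t ≤ 17. So t ∈ [0, 17]: 18 solutions.

18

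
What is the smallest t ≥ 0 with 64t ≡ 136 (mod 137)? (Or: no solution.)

gcd(137, 64) = 1.
1 divides 136, so solutions exist.
By Bézout, 64×(15) + 137×(-7) = 1.
So 64×(15) ≡ 1 (mod 137); multiply by 136: t ≡ 2040 (mod 137).
Smallest nonnegative: t = 2040 mod 137 = 122.

122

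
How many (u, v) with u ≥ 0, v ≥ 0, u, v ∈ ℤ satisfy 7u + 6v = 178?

4

gcd(7, 6) = 1.
By Bézout, 7*(1) + 6*(-1) = 1.
One solution: (4, 25).
General: u = 4 + 6t, v = 25 - 7t.
u ≥ 0 ⇒ t ≥ 0; v ≥ 0 ⇒ t ≤ 3. So t ∈ [0, 3]: 4 solutions.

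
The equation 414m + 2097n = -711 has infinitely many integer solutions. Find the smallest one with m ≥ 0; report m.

54

gcd(2097, 414) = 9.
9 divides -711, so solutions exist.
By Bézout, 414·(76) + 2097·(-15) = 9.
Scale by -711/9 = -79: (m₀, n₀) = (-6004, 1185).
General solution: m = -6004 + 233t, n = 1185 - 46t for integer t.
m ≥ 0: smallest is -6004 mod 233 = 54 (at t = 26), with n = -11.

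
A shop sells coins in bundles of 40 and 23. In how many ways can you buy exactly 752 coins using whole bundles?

1

Need nonnegative integers with 40j + 23k = 752.
gcd(40, 23) = 1, and 40·(-4) + 23·(7) = 1.
So (j₀, k₀) = (-3008, 5264); general j = -3008 + 23t, k = 5264 - 40t.
j ≥ 0 ⇒ t ≥ 131; k ≥ 0 ⇒ t ≤ 131. That's 1 value of t.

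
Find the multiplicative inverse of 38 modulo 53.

gcd(53, 38):
  53 = 1*38 + 15
  38 = 2*15 + 8
  15 = 1*8 + 7
  8 = 1*7 + 1
  7 = 7*1
so gcd(53, 38) = 1.
Back-substitute for Bézout coefficients:
  1 = 8 - 1*7
  ... = 38*(7) + 53*(-5)
So 38*7 ≡ 1 (mod 53), and 7 mod 53 = 7.

7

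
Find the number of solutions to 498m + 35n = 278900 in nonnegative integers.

16

gcd(498, 35):
  498 = 14·35 + 8
  35 = 4·8 + 3
  8 = 2·3 + 2
  3 = 1·2 + 1
  2 = 2·1
so gcd(498, 35) = 1.
Back-substitute for Bézout coefficients:
  1 = 3 - 1·2
  ... = 498·(-13) + 35·(185)
Scale by 278900: one solution is (-3625700, 51596500). Reduce m mod 35: (20, 7684).
General: m = 20 + 35t, n = 7684 - 498t.
m ≥ 0 ⇒ t ≥ 0; n ≥ 0 ⇒ t ≤ 15. So t ∈ [0, 15]: 16 solutions.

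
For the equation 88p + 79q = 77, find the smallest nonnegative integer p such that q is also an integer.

70

gcd(88, 79) = 1.
1 divides 77, so solutions exist.
By Bézout, 88·(-35) + 79·(39) = 1.
Scale by 77/1 = 77: (p₀, q₀) = (-2695, 3003).
General solution: p = -2695 + 79t, q = 3003 - 88t for integer t.
p ≥ 0: smallest is -2695 mod 79 = 70 (at t = 35), with q = -77.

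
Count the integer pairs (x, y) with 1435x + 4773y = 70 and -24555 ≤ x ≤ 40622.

13

gcd(4773, 1435):
  4773 = 3×1435 + 468
  1435 = 3×468 + 31
  468 = 15×31 + 3
  31 = 10×3 + 1
  3 = 3×1
so gcd(4773, 1435) = 1.
Back-substitute for Bézout coefficients:
  1 = 31 - 10×3
  ... = 1435×(1540) + 4773×(-463)
Scale by 70: particular solution (107800, -32410); reduce x mod 4773: (2794, -840).
General solution: x = 2794 + 4773t, y = -840 - 1435t for integer t.
-24555 ≤ 2794 + 4773t ≤ 40622 gives t ∈ [-5, 7], which is 13 values.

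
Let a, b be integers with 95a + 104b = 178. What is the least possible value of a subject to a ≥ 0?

gcd(104, 95):
  104 = 1*95 + 9
  95 = 10*9 + 5
  9 = 1*5 + 4
  5 = 1*4 + 1
  4 = 4*1
so gcd(104, 95) = 1.
1 divides 178, so solutions exist.
Back-substitute for Bézout coefficients:
  1 = 5 - 1*4
  ... = 95*(23) + 104*(-21)
Scale by 178/1 = 178: (a₀, b₀) = (4094, -3738).
General solution: a = 4094 + 104t, b = -3738 - 95t for integer t.
a ≥ 0: smallest is 4094 mod 104 = 38 (at t = -39), with b = -33.

38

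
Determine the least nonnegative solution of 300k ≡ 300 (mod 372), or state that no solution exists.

gcd(372, 300) = 12.
12 divides 300, so solutions exist.
By Bézout, 300×(5) + 372×(-4) = 12.
So 300×(5) ≡ 12 (mod 372); multiply by 25: k ≡ 125 (mod 31).
Smallest nonnegative: k = 125 mod 31 = 1.

1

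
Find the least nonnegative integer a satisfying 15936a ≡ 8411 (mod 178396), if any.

no solution

gcd(178396, 15936) = 4  (178396 = 11×15936 + 3100, 15936 = 5×3100 + 436, 3100 = 7×436 + 48, 436 = 9×48 + 4, 48 = 12×4).
4 does not divide 8411, so the congruence has no solution.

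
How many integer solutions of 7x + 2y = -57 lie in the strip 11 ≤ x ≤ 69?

30

gcd(7, 2) = 1.
By Bézout, 7×(1) + 2×(-3) = 1.
Particular solution: (1, -32).
General solution: x = 1 + 2t, y = -32 - 7t for integer t.
11 ≤ 1 + 2t ≤ 69 gives t ∈ [5, 34], which is 30 values.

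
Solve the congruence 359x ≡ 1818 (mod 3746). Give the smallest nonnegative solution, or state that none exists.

892

gcd(3746, 359) = 1.
1 divides 1818, so solutions exist.
By Bézout, 359·(-1753) + 3746·(168) = 1.
So 359·(-1753) ≡ 1 (mod 3746); multiply by 1818: x ≡ -3186954 (mod 3746).
Smallest nonnegative: x = -3186954 mod 3746 = 892.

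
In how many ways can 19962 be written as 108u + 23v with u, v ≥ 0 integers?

8

gcd(108, 23) = 1.
By Bézout, 108·(-10) + 23·(47) = 1.
One solution: (20, 774).
General: u = 20 + 23t, v = 774 - 108t.
u ≥ 0 ⇒ t ≥ 0; v ≥ 0 ⇒ t ≤ 7. So t ∈ [0, 7]: 8 solutions.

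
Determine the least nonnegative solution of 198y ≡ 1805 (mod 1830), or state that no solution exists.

gcd(1830, 198) = 6  (1830 = 9×198 + 48, 198 = 4×48 + 6, 48 = 8×6).
6 does not divide 1805, so the congruence has no solution.

no solution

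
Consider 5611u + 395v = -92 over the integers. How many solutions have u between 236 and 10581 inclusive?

gcd(5611, 395):
  5611 = 14·395 + 81
  395 = 4·81 + 71
  81 = 1·71 + 10
  71 = 7·10 + 1
  10 = 10·1
so gcd(5611, 395) = 1.
Back-substitute for Bézout coefficients:
  1 = 71 - 7·10
  ... = 5611·(-39) + 395·(554)
Scale by -92: particular solution (3588, -50968); reduce u mod 395: (33, -469).
General solution: u = 33 + 395t, v = -469 - 5611t for integer t.
236 ≤ 33 + 395t ≤ 10581 gives t ∈ [1, 26], which is 26 values.

26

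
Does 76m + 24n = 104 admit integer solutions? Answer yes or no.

gcd(76, 24):
  76 = 3·24 + 4
  24 = 6·4
so gcd(76, 24) = 4.
4 divides 104, so integer solutions exist.

yes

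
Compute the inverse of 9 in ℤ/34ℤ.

gcd(34, 9) = 1  (34 = 3×9 + 7, 9 = 1×7 + 2, 7 = 3×2 + 1, 2 = 2×1).
Back-substituting, 9×(-15) + 34×(4) = 1.
So 9×-15 ≡ 1 (mod 34), and -15 mod 34 = 19.

19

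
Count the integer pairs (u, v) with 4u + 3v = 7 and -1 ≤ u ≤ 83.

gcd(4, 3) = 1  (4 = 1*3 + 1, 3 = 3*1).
Back-substituting, 4*(1) + 3*(-1) = 1.
Scale by 7: particular solution (7, -7); reduce u mod 3: (1, 1).
General solution: u = 1 + 3t, v = 1 - 4t for integer t.
-1 ≤ 1 + 3t ≤ 83 gives t ∈ [0, 27], which is 28 values.

28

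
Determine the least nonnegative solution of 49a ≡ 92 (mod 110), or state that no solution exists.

58

gcd(110, 49):
  110 = 2·49 + 12
  49 = 4·12 + 1
  12 = 12·1
so gcd(110, 49) = 1.
1 divides 92, so solutions exist.
Back-substitute for Bézout coefficients:
  1 = 49 - 4·12
  ... = 49·(9) + 110·(-4)
So 49·(9) ≡ 1 (mod 110); multiply by 92: a ≡ 828 (mod 110).
Smallest nonnegative: a = 828 mod 110 = 58.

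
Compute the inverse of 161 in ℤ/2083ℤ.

1876

gcd(2083, 161):
  2083 = 12×161 + 151
  161 = 1×151 + 10
  151 = 15×10 + 1
  10 = 10×1
so gcd(2083, 161) = 1.
Back-substitute for Bézout coefficients:
  1 = 151 - 15×10
  ... = 161×(-207) + 2083×(16)
So 161×-207 ≡ 1 (mod 2083), and -207 mod 2083 = 1876.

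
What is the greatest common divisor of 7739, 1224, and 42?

1

gcd(7739, 1224) = 1  (7739 = 6·1224 + 395, 1224 = 3·395 + 39, 395 = 10·39 + 5, 39 = 7·5 + 4, 5 = 1·4 + 1, 4 = 4·1).
gcd(1, 42) = 1.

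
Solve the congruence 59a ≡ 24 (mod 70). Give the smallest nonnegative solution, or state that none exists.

36

gcd(70, 59) = 1.
1 divides 24, so solutions exist.
By Bézout, 59*(19) + 70*(-16) = 1.
So 59*(19) ≡ 1 (mod 70); multiply by 24: a ≡ 456 (mod 70).
Smallest nonnegative: a = 456 mod 70 = 36.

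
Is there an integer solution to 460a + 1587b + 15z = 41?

yes

gcd(1587, 460) = 23  (1587 = 3*460 + 207, 460 = 2*207 + 46, 207 = 4*46 + 23, 46 = 2*23).
gcd(23, 15) = 1.
1 divides 41, so integer solutions exist.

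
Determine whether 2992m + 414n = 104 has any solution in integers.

yes

gcd(2992, 414) = 2  (2992 = 7×414 + 94, 414 = 4×94 + 38, 94 = 2×38 + 18, 38 = 2×18 + 2, 18 = 9×2).
2 divides 104, so integer solutions exist.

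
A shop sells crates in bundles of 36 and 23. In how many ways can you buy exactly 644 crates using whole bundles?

Need nonnegative integers with 36j + 23k = 644.
gcd(36, 23) = 1, and 36·(-7) + 23·(11) = 1.
So (j₀, k₀) = (-4508, 7084); general j = -4508 + 23t, k = 7084 - 36t.
j ≥ 0 ⇒ t ≥ 196; k ≥ 0 ⇒ t ≤ 196. That's 1 value of t.

1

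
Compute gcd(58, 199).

1

gcd(199, 58):
  199 = 3×58 + 25
  58 = 2×25 + 8
  25 = 3×8 + 1
  8 = 8×1
so gcd(199, 58) = 1.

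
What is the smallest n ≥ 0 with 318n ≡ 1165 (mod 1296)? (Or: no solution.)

gcd(1296, 318) = 6  (1296 = 4*318 + 24, 318 = 13*24 + 6, 24 = 4*6).
6 does not divide 1165, so the congruence has no solution.

no solution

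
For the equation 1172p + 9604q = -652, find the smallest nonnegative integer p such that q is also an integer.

65

gcd(9604, 1172):
  9604 = 8·1172 + 228
  1172 = 5·228 + 32
  228 = 7·32 + 4
  32 = 8·4
so gcd(9604, 1172) = 4.
4 divides -652, so solutions exist.
Back-substitute for Bézout coefficients:
  4 = 228 - 7·32
  ... = 1172·(-295) + 9604·(36)
Scale by -652/4 = -163: (p₀, q₀) = (48085, -5868).
General solution: p = 48085 + 2401t, q = -5868 - 293t for integer t.
p ≥ 0: smallest is 48085 mod 2401 = 65 (at t = -20), with q = -8.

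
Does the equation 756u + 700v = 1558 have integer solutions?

no

gcd(756, 700) = 28  (756 = 1*700 + 56, 700 = 12*56 + 28, 56 = 2*28).
28 does not divide 1558 (remainder 18), so no integer solutions.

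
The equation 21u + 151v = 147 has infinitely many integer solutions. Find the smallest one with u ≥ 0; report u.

7

gcd(151, 21) = 1  (151 = 7*21 + 4, 21 = 5*4 + 1, 4 = 4*1).
1 divides 147, so solutions exist.
Back-substituting, 21*(36) + 151*(-5) = 1.
Scale by 147/1 = 147: (u₀, v₀) = (5292, -735).
General solution: u = 5292 + 151t, v = -735 - 21t for integer t.
u ≥ 0: smallest is 5292 mod 151 = 7 (at t = -35), with v = 0.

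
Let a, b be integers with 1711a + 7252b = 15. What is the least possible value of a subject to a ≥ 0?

gcd(7252, 1711) = 1  (7252 = 4×1711 + 408, 1711 = 4×408 + 79, 408 = 5×79 + 13, 79 = 6×13 + 1, 13 = 13×1).
1 divides 15, so solutions exist.
Back-substituting, 1711×(551) + 7252×(-130) = 1.
Scale by 15/1 = 15: (a₀, b₀) = (8265, -1950).
General solution: a = 8265 + 7252t, b = -1950 - 1711t for integer t.
a ≥ 0: smallest is 8265 mod 7252 = 1013 (at t = -1), with b = -239.

1013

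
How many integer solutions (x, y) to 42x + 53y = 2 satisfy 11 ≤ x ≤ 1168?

gcd(53, 42):
  53 = 1*42 + 11
  42 = 3*11 + 9
  11 = 1*9 + 2
  9 = 4*2 + 1
  2 = 2*1
so gcd(53, 42) = 1.
Back-substitute for Bézout coefficients:
  1 = 9 - 4*2
  ... = 42*(24) + 53*(-19)
Scale by 2: particular solution (48, -38); reduce x mod 53: (48, -38).
General solution: x = 48 + 53t, y = -38 - 42t for integer t.
11 ≤ 48 + 53t ≤ 1168 gives t ∈ [0, 21], which is 22 values.

22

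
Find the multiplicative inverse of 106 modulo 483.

gcd(483, 106) = 1  (483 = 4*106 + 59, 106 = 1*59 + 47, 59 = 1*47 + 12, 47 = 3*12 + 11, 12 = 1*11 + 1, 11 = 11*1).
Back-substituting, 106*(-41) + 483*(9) = 1.
So 106*-41 ≡ 1 (mod 483), and -41 mod 483 = 442.

442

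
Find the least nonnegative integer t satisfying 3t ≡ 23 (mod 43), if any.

22

gcd(43, 3) = 1.
1 divides 23, so solutions exist.
By Bézout, 3×(-14) + 43×(1) = 1.
So 3×(-14) ≡ 1 (mod 43); multiply by 23: t ≡ -322 (mod 43).
Smallest nonnegative: t = -322 mod 43 = 22.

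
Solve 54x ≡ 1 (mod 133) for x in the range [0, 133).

101

gcd(133, 54) = 1  (133 = 2×54 + 25, 54 = 2×25 + 4, 25 = 6×4 + 1, 4 = 4×1).
Back-substituting, 54×(-32) + 133×(13) = 1.
So 54×-32 ≡ 1 (mod 133), and -32 mod 133 = 101.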